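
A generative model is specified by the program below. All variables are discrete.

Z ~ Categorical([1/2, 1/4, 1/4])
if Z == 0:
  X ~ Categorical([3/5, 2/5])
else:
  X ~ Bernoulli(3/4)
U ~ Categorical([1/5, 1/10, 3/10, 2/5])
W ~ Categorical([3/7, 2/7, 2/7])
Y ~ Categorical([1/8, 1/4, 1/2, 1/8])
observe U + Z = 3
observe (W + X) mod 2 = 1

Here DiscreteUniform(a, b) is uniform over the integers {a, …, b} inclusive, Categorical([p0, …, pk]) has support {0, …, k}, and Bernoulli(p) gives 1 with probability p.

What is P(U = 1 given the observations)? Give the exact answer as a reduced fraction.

P(U = 1 | obs) = 85/852

Enumerate traces; 36 have nonzero weight after conditioning:
  (Z=0, X=0, U=3, W=1, Y=0) weight 3/700
  (Z=0, X=0, U=3, W=1, Y=1) weight 3/350
  (Z=0, X=0, U=3, W=1, Y=2) weight 3/175
  (Z=0, X=0, U=3, W=1, Y=3) weight 3/700
  (Z=0, X=1, U=3, W=0, Y=0) weight 3/700
  (Z=0, X=1, U=3, W=0, Y=1) weight 3/350
  (Z=0, X=1, U=3, W=0, Y=2) weight 3/175
  (Z=0, X=1, U=3, W=0, Y=3) weight 3/700
  (Z=1, X=0, U=2, W=1, Y=0) weight 3/4480
  (Z=2, X=0, U=1, W=1, Y=0) weight 1/4480
  … 26 more
Group by U:
  weight(U=1) = 17/1120
  weight(U=2) = 51/1120
  weight(U=3) = 16/175
Total weight = 17/1120 + 51/1120 + 16/175 = 213/1400
P(U=1 | obs) = 17/1120 / 213/1400 = 85/852
P(U=2 | obs) = 51/1120 / 213/1400 = 85/284
P(U=3 | obs) = 16/175 / 213/1400 = 128/213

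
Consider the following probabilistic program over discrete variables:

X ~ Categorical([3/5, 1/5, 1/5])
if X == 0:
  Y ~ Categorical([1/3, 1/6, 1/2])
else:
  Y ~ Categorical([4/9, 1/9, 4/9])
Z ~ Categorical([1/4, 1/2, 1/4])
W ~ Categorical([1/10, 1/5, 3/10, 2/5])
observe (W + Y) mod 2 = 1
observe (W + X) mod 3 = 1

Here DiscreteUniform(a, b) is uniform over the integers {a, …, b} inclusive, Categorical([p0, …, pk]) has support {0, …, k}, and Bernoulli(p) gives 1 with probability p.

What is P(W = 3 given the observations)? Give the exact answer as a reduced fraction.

P(W = 3 | obs) = 32/81

Enumerate traces; 18 have nonzero weight after conditioning:
  (X=0, Y=0, Z=0, W=1) weight 1/100
  (X=0, Y=0, Z=1, W=1) weight 1/50
  (X=0, Y=0, Z=2, W=1) weight 1/100
  (X=0, Y=2, Z=0, W=1) weight 3/200
  (X=0, Y=2, Z=1, W=1) weight 3/100
  (X=0, Y=2, Z=2, W=1) weight 3/200
  (X=1, Y=0, Z=0, W=3) weight 2/225
  (X=1, Y=0, Z=1, W=3) weight 4/225
  (X=1, Y=1, Z=0, W=0) weight 1/1800
  (X=2, Y=1, Z=0, W=2) weight 1/600
  … 8 more
Group by W:
  weight(W=0) = 1/450
  weight(W=1) = 1/10
  weight(W=2) = 1/150
  weight(W=3) = 16/225
Total weight = 1/450 + 1/10 + 1/150 + 16/225 = 9/50
P(W=0 | obs) = 1/450 / 9/50 = 1/81
P(W=1 | obs) = 1/10 / 9/50 = 5/9
P(W=2 | obs) = 1/150 / 9/50 = 1/27
P(W=3 | obs) = 16/225 / 9/50 = 32/81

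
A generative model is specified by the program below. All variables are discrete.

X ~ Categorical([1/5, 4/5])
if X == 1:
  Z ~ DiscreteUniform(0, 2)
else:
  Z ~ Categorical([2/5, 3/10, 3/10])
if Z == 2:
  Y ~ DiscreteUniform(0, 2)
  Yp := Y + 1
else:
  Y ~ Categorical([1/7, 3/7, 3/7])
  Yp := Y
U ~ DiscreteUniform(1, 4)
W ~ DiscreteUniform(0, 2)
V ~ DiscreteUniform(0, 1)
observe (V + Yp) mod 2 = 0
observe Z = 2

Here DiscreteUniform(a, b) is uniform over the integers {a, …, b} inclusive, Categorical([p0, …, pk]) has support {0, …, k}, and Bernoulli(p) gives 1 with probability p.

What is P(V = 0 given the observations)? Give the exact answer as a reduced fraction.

P(V = 0 | obs) = 1/3

Enumerate traces; 72 have nonzero weight after conditioning:
  (X=0, Z=2, Y=0, U=1, W=0, V=1) weight 1/1200
  (X=0, Z=2, Y=0, U=1, W=1, V=1) weight 1/1200
  (X=0, Z=2, Y=0, U=1, W=2, V=1) weight 1/1200
  (X=0, Z=2, Y=0, U=2, W=0, V=1) weight 1/1200
  (X=0, Z=2, Y=0, U=2, W=1, V=1) weight 1/1200
  (X=0, Z=2, Y=0, U=2, W=2, V=1) weight 1/1200
  (X=0, Z=2, Y=0, U=3, W=0, V=1) weight 1/1200
  (X=0, Z=2, Y=0, U=3, W=1, V=1) weight 1/1200
  (X=0, Z=2, Y=1, U=1, W=0, V=0) weight 1/1200
  … 63 more
Group by V:
  weight(V=0) = 49/900
  weight(V=1) = 49/450
Total weight = 49/900 + 49/450 = 49/300
P(V=0 | obs) = 49/900 / 49/300 = 1/3
P(V=1 | obs) = 49/450 / 49/300 = 2/3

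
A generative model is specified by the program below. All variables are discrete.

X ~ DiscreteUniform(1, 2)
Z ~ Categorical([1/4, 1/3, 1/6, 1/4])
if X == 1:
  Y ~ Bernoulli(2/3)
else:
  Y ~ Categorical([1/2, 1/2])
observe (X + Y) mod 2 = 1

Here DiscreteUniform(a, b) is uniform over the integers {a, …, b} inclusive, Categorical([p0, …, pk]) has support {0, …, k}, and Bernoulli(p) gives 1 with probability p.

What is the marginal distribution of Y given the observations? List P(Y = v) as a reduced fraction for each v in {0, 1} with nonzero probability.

Enumerate traces; 8 have nonzero weight after conditioning:
  (X=1, Z=0, Y=0) weight 1/24
  (X=1, Z=1, Y=0) weight 1/18
  (X=1, Z=2, Y=0) weight 1/36
  (X=1, Z=3, Y=0) weight 1/24
  (X=2, Z=0, Y=1) weight 1/16
  (X=2, Z=1, Y=1) weight 1/12
  (X=2, Z=2, Y=1) weight 1/24
  (X=2, Z=3, Y=1) weight 1/16
Group by Y:
  weight(Y=0) = 1/6
  weight(Y=1) = 1/4
Total weight = 1/6 + 1/4 = 5/12
P(Y=0 | obs) = 1/6 / 5/12 = 2/5
P(Y=1 | obs) = 1/4 / 5/12 = 3/5

P(Y=0) = 2/5, P(Y=1) = 3/5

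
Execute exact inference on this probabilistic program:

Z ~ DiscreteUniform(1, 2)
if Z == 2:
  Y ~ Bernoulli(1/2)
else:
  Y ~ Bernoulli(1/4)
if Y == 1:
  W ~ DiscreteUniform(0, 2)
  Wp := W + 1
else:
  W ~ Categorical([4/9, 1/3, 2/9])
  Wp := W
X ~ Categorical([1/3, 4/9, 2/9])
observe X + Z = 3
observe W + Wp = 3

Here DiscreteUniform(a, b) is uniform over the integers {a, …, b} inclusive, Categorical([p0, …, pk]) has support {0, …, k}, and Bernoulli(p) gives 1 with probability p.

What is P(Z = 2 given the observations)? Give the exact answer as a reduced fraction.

Enumerate traces; 2 have nonzero weight after conditioning:
  (Z=1, Y=1, W=1, X=2) weight 1/108
  (Z=2, Y=1, W=1, X=1) weight 1/27
Group by Z:
  weight(Z=1) = 1/108
  weight(Z=2) = 1/27
Total weight = 1/108 + 1/27 = 5/108
P(Z=1 | obs) = 1/108 / 5/108 = 1/5
P(Z=2 | obs) = 1/27 / 5/108 = 4/5

P(Z = 2 | obs) = 4/5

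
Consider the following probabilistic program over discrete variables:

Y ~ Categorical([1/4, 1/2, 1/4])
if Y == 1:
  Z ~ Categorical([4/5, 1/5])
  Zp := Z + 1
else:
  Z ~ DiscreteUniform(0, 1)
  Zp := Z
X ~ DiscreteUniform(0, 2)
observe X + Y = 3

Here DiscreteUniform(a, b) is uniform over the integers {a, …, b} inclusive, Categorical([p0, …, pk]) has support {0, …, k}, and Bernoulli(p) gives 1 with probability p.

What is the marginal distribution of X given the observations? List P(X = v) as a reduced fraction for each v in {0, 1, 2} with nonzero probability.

Enumerate traces; 4 have nonzero weight after conditioning:
  (Y=1, Z=0, X=2) weight 2/15
  (Y=1, Z=1, X=2) weight 1/30
  (Y=2, Z=0, X=1) weight 1/24
  (Y=2, Z=1, X=1) weight 1/24
Group by X:
  weight(X=1) = 1/12
  weight(X=2) = 1/6
Total weight = 1/12 + 1/6 = 1/4
P(X=1 | obs) = 1/12 / 1/4 = 1/3
P(X=2 | obs) = 1/6 / 1/4 = 2/3

P(X=1) = 1/3, P(X=2) = 2/3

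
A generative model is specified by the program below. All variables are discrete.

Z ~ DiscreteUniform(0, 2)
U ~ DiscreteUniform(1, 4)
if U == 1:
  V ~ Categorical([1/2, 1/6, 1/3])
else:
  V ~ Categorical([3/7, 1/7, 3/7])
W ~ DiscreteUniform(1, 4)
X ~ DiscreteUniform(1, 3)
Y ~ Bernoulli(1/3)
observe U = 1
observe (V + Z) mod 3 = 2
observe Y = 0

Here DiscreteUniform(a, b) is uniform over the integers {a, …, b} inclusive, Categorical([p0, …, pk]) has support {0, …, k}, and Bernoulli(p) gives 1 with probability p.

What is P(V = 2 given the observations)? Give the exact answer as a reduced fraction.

P(V = 2 | obs) = 1/3

Enumerate traces; 36 have nonzero weight after conditioning:
  (Z=0, U=1, V=2, W=1, X=1, Y=0) weight 1/648
  (Z=0, U=1, V=2, W=1, X=2, Y=0) weight 1/648
  (Z=0, U=1, V=2, W=1, X=3, Y=0) weight 1/648
  (Z=0, U=1, V=2, W=2, X=1, Y=0) weight 1/648
  (Z=0, U=1, V=2, W=2, X=2, Y=0) weight 1/648
  (Z=0, U=1, V=2, W=2, X=3, Y=0) weight 1/648
  (Z=0, U=1, V=2, W=3, X=1, Y=0) weight 1/648
  (Z=0, U=1, V=2, W=3, X=2, Y=0) weight 1/648
  (Z=1, U=1, V=1, W=1, X=1, Y=0) weight 1/1296
  (Z=2, U=1, V=0, W=1, X=1, Y=0) weight 1/432
  … 26 more
Group by V:
  weight(V=0) = 1/36
  weight(V=1) = 1/108
  weight(V=2) = 1/54
Total weight = 1/36 + 1/108 + 1/54 = 1/18
P(V=0 | obs) = 1/36 / 1/18 = 1/2
P(V=1 | obs) = 1/108 / 1/18 = 1/6
P(V=2 | obs) = 1/54 / 1/18 = 1/3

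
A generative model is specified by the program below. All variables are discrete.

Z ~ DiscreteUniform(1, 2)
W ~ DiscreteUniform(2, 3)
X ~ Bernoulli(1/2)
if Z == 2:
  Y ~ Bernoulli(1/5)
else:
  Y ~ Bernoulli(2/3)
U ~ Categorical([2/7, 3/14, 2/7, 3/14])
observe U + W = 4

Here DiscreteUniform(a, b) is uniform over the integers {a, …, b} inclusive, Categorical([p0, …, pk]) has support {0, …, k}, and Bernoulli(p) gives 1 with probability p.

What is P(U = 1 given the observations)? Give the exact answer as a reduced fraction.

Enumerate traces; 16 have nonzero weight after conditioning:
  (Z=1, W=2, X=0, Y=0, U=2) weight 1/84
  (Z=1, W=2, X=0, Y=1, U=2) weight 1/42
  (Z=1, W=2, X=1, Y=0, U=2) weight 1/84
  (Z=1, W=2, X=1, Y=1, U=2) weight 1/42
  (Z=1, W=3, X=0, Y=0, U=1) weight 1/112
  (Z=1, W=3, X=0, Y=1, U=1) weight 1/56
  (Z=1, W=3, X=1, Y=0, U=1) weight 1/112
  (Z=1, W=3, X=1, Y=1, U=1) weight 1/56
  … 8 more
Group by U:
  weight(U=1) = 3/28
  weight(U=2) = 1/7
Total weight = 3/28 + 1/7 = 1/4
P(U=1 | obs) = 3/28 / 1/4 = 3/7
P(U=2 | obs) = 1/7 / 1/4 = 4/7

P(U = 1 | obs) = 3/7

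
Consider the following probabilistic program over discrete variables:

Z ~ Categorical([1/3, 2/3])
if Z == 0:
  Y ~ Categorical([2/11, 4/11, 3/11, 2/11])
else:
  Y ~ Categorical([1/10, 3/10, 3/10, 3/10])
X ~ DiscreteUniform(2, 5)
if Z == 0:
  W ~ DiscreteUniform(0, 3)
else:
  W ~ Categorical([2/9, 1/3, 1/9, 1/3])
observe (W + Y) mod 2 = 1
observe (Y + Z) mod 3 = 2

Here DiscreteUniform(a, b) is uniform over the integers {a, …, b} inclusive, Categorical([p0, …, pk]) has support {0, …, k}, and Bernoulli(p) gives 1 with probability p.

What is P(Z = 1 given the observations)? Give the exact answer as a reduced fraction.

P(Z = 1 | obs) = 22/37

Enumerate traces; 16 have nonzero weight after conditioning:
  (Z=0, Y=2, X=2, W=1) weight 1/176
  (Z=0, Y=2, X=2, W=3) weight 1/176
  (Z=0, Y=2, X=3, W=1) weight 1/176
  (Z=0, Y=2, X=3, W=3) weight 1/176
  (Z=0, Y=2, X=4, W=1) weight 1/176
  (Z=0, Y=2, X=4, W=3) weight 1/176
  (Z=0, Y=2, X=5, W=1) weight 1/176
  (Z=0, Y=2, X=5, W=3) weight 1/176
  (Z=1, Y=1, X=2, W=0) weight 1/90
  … 7 more
Group by Z:
  weight(Z=0) = 1/22
  weight(Z=1) = 1/15
Total weight = 1/22 + 1/15 = 37/330
P(Z=0 | obs) = 1/22 / 37/330 = 15/37
P(Z=1 | obs) = 1/15 / 37/330 = 22/37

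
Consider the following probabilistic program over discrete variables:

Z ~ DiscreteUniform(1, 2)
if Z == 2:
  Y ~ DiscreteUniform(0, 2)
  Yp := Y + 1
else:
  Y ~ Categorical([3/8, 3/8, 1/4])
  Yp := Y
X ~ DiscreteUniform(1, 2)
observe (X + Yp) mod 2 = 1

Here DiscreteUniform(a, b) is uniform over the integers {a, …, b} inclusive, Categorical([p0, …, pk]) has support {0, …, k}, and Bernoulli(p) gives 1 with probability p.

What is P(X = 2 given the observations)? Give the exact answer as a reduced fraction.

Enumerate traces; 6 have nonzero weight after conditioning:
  (Z=1, Y=0, X=1) weight 3/32
  (Z=1, Y=1, X=2) weight 3/32
  (Z=1, Y=2, X=1) weight 1/16
  (Z=2, Y=0, X=2) weight 1/12
  (Z=2, Y=1, X=1) weight 1/12
  (Z=2, Y=2, X=2) weight 1/12
Group by X:
  weight(X=1) = 23/96
  weight(X=2) = 25/96
Total weight = 23/96 + 25/96 = 1/2
P(X=1 | obs) = 23/96 / 1/2 = 23/48
P(X=2 | obs) = 25/96 / 1/2 = 25/48

P(X = 2 | obs) = 25/48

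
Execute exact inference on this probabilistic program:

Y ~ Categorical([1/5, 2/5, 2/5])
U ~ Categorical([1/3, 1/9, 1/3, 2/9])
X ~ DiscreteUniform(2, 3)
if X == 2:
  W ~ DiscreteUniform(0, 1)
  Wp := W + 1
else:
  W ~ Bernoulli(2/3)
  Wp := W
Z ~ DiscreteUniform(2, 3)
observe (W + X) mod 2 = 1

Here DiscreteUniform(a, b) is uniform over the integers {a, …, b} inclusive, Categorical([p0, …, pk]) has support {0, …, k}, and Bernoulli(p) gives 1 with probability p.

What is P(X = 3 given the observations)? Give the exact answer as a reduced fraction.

Enumerate traces; 48 have nonzero weight after conditioning:
  (Y=0, U=0, X=2, W=1, Z=2) weight 1/120
  (Y=0, U=0, X=2, W=1, Z=3) weight 1/120
  (Y=0, U=0, X=3, W=0, Z=2) weight 1/180
  (Y=0, U=0, X=3, W=0, Z=3) weight 1/180
  (Y=0, U=1, X=2, W=1, Z=2) weight 1/360
  (Y=0, U=1, X=2, W=1, Z=3) weight 1/360
  (Y=0, U=1, X=3, W=0, Z=2) weight 1/540
  (Y=0, U=1, X=3, W=0, Z=3) weight 1/540
  … 40 more
Group by X:
  weight(X=2) = 1/4
  weight(X=3) = 1/6
Total weight = 1/4 + 1/6 = 5/12
P(X=2 | obs) = 1/4 / 5/12 = 3/5
P(X=3 | obs) = 1/6 / 5/12 = 2/5

P(X = 3 | obs) = 2/5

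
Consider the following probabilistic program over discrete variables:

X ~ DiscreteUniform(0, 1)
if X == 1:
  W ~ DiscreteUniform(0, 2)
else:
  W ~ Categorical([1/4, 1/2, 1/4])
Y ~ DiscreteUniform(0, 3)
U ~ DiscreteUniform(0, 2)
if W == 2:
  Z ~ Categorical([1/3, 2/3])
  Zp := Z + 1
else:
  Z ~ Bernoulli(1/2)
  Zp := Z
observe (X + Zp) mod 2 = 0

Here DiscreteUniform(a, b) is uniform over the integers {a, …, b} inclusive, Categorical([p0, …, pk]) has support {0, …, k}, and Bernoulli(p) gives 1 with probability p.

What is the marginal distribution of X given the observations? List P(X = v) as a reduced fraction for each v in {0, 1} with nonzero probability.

Enumerate traces; 72 have nonzero weight after conditioning:
  (X=0, W=0, Y=0, U=0, Z=0) weight 1/192
  (X=0, W=0, Y=0, U=1, Z=0) weight 1/192
  (X=0, W=0, Y=0, U=2, Z=0) weight 1/192
  (X=0, W=0, Y=1, U=0, Z=0) weight 1/192
  (X=0, W=0, Y=1, U=1, Z=0) weight 1/192
  (X=0, W=0, Y=1, U=2, Z=0) weight 1/192
  (X=0, W=0, Y=2, U=0, Z=0) weight 1/192
  (X=0, W=0, Y=2, U=1, Z=0) weight 1/192
  (X=1, W=0, Y=0, U=0, Z=1) weight 1/144
  … 63 more
Group by X:
  weight(X=0) = 13/48
  weight(X=1) = 2/9
Total weight = 13/48 + 2/9 = 71/144
P(X=0 | obs) = 13/48 / 71/144 = 39/71
P(X=1 | obs) = 2/9 / 71/144 = 32/71

P(X=0) = 39/71, P(X=1) = 32/71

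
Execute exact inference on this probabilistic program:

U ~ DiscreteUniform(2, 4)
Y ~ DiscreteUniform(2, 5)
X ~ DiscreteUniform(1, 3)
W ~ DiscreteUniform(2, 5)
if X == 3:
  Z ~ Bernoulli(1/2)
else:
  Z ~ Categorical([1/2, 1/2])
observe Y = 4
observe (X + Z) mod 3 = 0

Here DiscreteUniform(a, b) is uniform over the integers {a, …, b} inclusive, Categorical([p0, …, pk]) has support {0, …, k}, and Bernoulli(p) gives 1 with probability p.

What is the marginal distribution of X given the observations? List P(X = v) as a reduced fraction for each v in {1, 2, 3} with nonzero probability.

P(X=2) = 1/2, P(X=3) = 1/2

Enumerate traces; 24 have nonzero weight after conditioning:
  (U=2, Y=4, X=2, W=2, Z=1) weight 1/288
  (U=2, Y=4, X=2, W=3, Z=1) weight 1/288
  (U=2, Y=4, X=2, W=4, Z=1) weight 1/288
  (U=2, Y=4, X=2, W=5, Z=1) weight 1/288
  (U=2, Y=4, X=3, W=2, Z=0) weight 1/288
  (U=2, Y=4, X=3, W=3, Z=0) weight 1/288
  (U=2, Y=4, X=3, W=4, Z=0) weight 1/288
  (U=2, Y=4, X=3, W=5, Z=0) weight 1/288
  … 16 more
Group by X:
  weight(X=2) = 1/24
  weight(X=3) = 1/24
Total weight = 1/24 + 1/24 = 1/12
P(X=2 | obs) = 1/24 / 1/12 = 1/2
P(X=3 | obs) = 1/24 / 1/12 = 1/2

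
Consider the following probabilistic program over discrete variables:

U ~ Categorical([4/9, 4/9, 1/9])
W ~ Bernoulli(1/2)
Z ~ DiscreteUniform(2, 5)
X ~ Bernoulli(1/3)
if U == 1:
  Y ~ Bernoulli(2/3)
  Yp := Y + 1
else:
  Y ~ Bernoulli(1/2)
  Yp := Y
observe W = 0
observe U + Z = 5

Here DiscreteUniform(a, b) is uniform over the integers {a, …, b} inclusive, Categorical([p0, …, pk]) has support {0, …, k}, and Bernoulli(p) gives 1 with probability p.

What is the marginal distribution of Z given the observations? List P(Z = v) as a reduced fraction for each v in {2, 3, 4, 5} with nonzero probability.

Enumerate traces; 12 have nonzero weight after conditioning:
  (U=0, W=0, Z=5, X=0, Y=0) weight 1/54
  (U=0, W=0, Z=5, X=0, Y=1) weight 1/54
  (U=0, W=0, Z=5, X=1, Y=0) weight 1/108
  (U=0, W=0, Z=5, X=1, Y=1) weight 1/108
  (U=1, W=0, Z=4, X=0, Y=0) weight 1/81
  (U=1, W=0, Z=4, X=0, Y=1) weight 2/81
  (U=1, W=0, Z=4, X=1, Y=0) weight 1/162
  (U=1, W=0, Z=4, X=1, Y=1) weight 1/81
  (U=2, W=0, Z=3, X=0, Y=0) weight 1/216
  … 3 more
Group by Z:
  weight(Z=3) = 1/72
  weight(Z=4) = 1/18
  weight(Z=5) = 1/18
Total weight = 1/72 + 1/18 + 1/18 = 1/8
P(Z=3 | obs) = 1/72 / 1/8 = 1/9
P(Z=4 | obs) = 1/18 / 1/8 = 4/9
P(Z=5 | obs) = 1/18 / 1/8 = 4/9

P(Z=3) = 1/9, P(Z=4) = 4/9, P(Z=5) = 4/9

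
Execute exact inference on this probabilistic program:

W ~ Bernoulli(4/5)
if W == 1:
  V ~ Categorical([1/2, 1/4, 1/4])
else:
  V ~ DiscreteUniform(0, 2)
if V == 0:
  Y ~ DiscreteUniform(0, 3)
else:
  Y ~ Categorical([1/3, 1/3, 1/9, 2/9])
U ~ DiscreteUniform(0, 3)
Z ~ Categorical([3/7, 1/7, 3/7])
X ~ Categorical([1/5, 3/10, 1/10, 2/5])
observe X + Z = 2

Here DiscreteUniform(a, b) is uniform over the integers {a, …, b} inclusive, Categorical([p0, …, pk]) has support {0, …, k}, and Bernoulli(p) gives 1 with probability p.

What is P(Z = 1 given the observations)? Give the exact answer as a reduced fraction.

P(Z = 1 | obs) = 1/4

Enumerate traces; 288 have nonzero weight after conditioning:
  (W=0, V=0, Y=0, U=0, Z=0, X=2) weight 1/5600
  (W=0, V=0, Y=0, U=0, Z=1, X=1) weight 1/5600
  (W=0, V=0, Y=0, U=0, Z=2, X=0) weight 1/2800
  (W=0, V=0, Y=0, U=1, Z=0, X=2) weight 1/5600
  (W=0, V=0, Y=0, U=1, Z=1, X=1) weight 1/5600
  (W=0, V=0, Y=0, U=1, Z=2, X=0) weight 1/2800
  (W=0, V=0, Y=0, U=2, Z=0, X=2) weight 1/5600
  (W=0, V=0, Y=0, U=2, Z=1, X=1) weight 1/5600
  … 280 more
Group by Z:
  weight(Z=0) = 3/70
  weight(Z=1) = 3/70
  weight(Z=2) = 3/35
Total weight = 3/70 + 3/70 + 3/35 = 6/35
P(Z=0 | obs) = 3/70 / 6/35 = 1/4
P(Z=1 | obs) = 3/70 / 6/35 = 1/4
P(Z=2 | obs) = 3/35 / 6/35 = 1/2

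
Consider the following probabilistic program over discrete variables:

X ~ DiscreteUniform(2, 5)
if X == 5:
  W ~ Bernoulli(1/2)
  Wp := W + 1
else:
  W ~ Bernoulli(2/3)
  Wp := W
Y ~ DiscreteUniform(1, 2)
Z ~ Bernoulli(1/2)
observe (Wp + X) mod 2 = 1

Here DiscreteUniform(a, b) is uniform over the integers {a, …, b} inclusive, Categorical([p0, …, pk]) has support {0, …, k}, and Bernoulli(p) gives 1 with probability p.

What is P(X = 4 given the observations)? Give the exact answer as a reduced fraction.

Enumerate traces; 16 have nonzero weight after conditioning:
  (X=2, W=1, Y=1, Z=0) weight 1/24
  (X=2, W=1, Y=1, Z=1) weight 1/24
  (X=2, W=1, Y=2, Z=0) weight 1/24
  (X=2, W=1, Y=2, Z=1) weight 1/24
  (X=3, W=0, Y=1, Z=0) weight 1/48
  (X=3, W=0, Y=1, Z=1) weight 1/48
  (X=3, W=0, Y=2, Z=0) weight 1/48
  (X=3, W=0, Y=2, Z=1) weight 1/48
  (X=4, W=1, Y=1, Z=0) weight 1/24
  (X=5, W=1, Y=1, Z=0) weight 1/32
  … 6 more
Group by X:
  weight(X=2) = 1/6
  weight(X=3) = 1/12
  weight(X=4) = 1/6
  weight(X=5) = 1/8
Total weight = 1/6 + 1/12 + 1/6 + 1/8 = 13/24
P(X=2 | obs) = 1/6 / 13/24 = 4/13
P(X=3 | obs) = 1/12 / 13/24 = 2/13
P(X=4 | obs) = 1/6 / 13/24 = 4/13
P(X=5 | obs) = 1/8 / 13/24 = 3/13

P(X = 4 | obs) = 4/13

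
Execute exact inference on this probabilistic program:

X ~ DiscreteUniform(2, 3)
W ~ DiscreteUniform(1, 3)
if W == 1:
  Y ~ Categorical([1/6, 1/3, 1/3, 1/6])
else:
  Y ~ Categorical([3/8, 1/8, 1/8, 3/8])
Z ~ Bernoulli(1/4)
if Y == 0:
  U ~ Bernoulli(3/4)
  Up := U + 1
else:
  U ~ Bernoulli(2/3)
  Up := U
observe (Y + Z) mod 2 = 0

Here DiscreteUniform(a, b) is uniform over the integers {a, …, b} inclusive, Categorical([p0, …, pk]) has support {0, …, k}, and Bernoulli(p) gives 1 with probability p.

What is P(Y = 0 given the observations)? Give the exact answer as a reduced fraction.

Enumerate traces; 48 have nonzero weight after conditioning:
  (X=2, W=1, Y=0, Z=0, U=0) weight 1/192
  (X=2, W=1, Y=0, Z=0, U=1) weight 1/64
  (X=2, W=1, Y=1, Z=1, U=0) weight 1/216
  (X=2, W=1, Y=1, Z=1, U=1) weight 1/108
  (X=2, W=1, Y=2, Z=0, U=0) weight 1/72
  (X=2, W=1, Y=2, Z=0, U=1) weight 1/36
  (X=2, W=1, Y=3, Z=1, U=0) weight 1/432
  (X=2, W=1, Y=3, Z=1, U=1) weight 1/216
  … 40 more
Group by Y:
  weight(Y=0) = 11/48
  weight(Y=1) = 7/144
  weight(Y=2) = 7/48
  weight(Y=3) = 11/144
Total weight = 11/48 + 7/144 + 7/48 + 11/144 = 1/2
P(Y=0 | obs) = 11/48 / 1/2 = 11/24
P(Y=1 | obs) = 7/144 / 1/2 = 7/72
P(Y=2 | obs) = 7/48 / 1/2 = 7/24
P(Y=3 | obs) = 11/144 / 1/2 = 11/72

P(Y = 0 | obs) = 11/24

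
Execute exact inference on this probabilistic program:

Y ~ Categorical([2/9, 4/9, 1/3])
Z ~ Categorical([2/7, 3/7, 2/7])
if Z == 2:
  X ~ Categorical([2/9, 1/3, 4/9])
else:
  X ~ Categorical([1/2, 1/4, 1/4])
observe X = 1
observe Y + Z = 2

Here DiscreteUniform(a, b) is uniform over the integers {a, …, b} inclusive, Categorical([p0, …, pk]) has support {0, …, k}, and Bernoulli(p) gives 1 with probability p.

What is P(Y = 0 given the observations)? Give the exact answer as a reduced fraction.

P(Y = 0 | obs) = 8/35

Enumerate traces; 3 have nonzero weight after conditioning:
  (Y=0, Z=2, X=1) weight 4/189
  (Y=1, Z=1, X=1) weight 1/21
  (Y=2, Z=0, X=1) weight 1/42
Group by Y:
  weight(Y=0) = 4/189
  weight(Y=1) = 1/21
  weight(Y=2) = 1/42
Total weight = 4/189 + 1/21 + 1/42 = 5/54
P(Y=0 | obs) = 4/189 / 5/54 = 8/35
P(Y=1 | obs) = 1/21 / 5/54 = 18/35
P(Y=2 | obs) = 1/42 / 5/54 = 9/35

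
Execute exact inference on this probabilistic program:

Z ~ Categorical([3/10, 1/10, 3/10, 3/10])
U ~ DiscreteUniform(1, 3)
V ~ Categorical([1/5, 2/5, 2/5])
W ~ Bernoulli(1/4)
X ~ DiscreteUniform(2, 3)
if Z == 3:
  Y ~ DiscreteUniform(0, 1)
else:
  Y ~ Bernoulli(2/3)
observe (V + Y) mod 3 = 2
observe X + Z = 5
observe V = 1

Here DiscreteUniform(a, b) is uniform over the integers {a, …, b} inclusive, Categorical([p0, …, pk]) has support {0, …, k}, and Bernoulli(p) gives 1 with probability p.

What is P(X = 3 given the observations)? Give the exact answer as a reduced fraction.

Enumerate traces; 12 have nonzero weight after conditioning:
  (Z=2, U=1, V=1, W=0, X=3, Y=1) weight 1/100
  (Z=2, U=1, V=1, W=1, X=3, Y=1) weight 1/300
  (Z=2, U=2, V=1, W=0, X=3, Y=1) weight 1/100
  (Z=2, U=2, V=1, W=1, X=3, Y=1) weight 1/300
  (Z=2, U=3, V=1, W=0, X=3, Y=1) weight 1/100
  (Z=2, U=3, V=1, W=1, X=3, Y=1) weight 1/300
  (Z=3, U=1, V=1, W=0, X=2, Y=1) weight 3/400
  (Z=3, U=1, V=1, W=1, X=2, Y=1) weight 1/400
  … 4 more
Group by X:
  weight(X=2) = 3/100
  weight(X=3) = 1/25
Total weight = 3/100 + 1/25 = 7/100
P(X=2 | obs) = 3/100 / 7/100 = 3/7
P(X=3 | obs) = 1/25 / 7/100 = 4/7

P(X = 3 | obs) = 4/7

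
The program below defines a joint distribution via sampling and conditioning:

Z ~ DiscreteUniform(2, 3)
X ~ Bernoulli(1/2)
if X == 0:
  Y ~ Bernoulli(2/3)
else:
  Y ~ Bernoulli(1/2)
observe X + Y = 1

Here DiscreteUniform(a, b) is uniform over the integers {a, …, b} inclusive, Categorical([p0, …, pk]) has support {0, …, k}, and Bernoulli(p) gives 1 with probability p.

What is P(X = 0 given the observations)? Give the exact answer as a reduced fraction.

P(X = 0 | obs) = 4/7

Enumerate traces; 4 have nonzero weight after conditioning:
  (Z=2, X=0, Y=1) weight 1/6
  (Z=2, X=1, Y=0) weight 1/8
  (Z=3, X=0, Y=1) weight 1/6
  (Z=3, X=1, Y=0) weight 1/8
Group by X:
  weight(X=0) = 1/3
  weight(X=1) = 1/4
Total weight = 1/3 + 1/4 = 7/12
P(X=0 | obs) = 1/3 / 7/12 = 4/7
P(X=1 | obs) = 1/4 / 7/12 = 3/7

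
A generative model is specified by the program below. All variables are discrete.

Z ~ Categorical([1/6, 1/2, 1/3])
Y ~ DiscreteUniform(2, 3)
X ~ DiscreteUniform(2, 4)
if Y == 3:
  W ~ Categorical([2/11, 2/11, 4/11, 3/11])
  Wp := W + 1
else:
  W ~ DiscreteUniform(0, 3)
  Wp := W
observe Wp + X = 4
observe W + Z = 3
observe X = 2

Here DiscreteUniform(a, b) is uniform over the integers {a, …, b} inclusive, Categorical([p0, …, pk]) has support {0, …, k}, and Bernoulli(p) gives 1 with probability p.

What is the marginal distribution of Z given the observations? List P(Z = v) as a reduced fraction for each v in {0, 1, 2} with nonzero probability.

P(Z=1) = 33/49, P(Z=2) = 16/49

Enumerate traces; 2 have nonzero weight after conditioning:
  (Z=1, Y=2, X=2, W=2) weight 1/48
  (Z=2, Y=3, X=2, W=1) weight 1/99
Group by Z:
  weight(Z=1) = 1/48
  weight(Z=2) = 1/99
Total weight = 1/48 + 1/99 = 49/1584
P(Z=1 | obs) = 1/48 / 49/1584 = 33/49
P(Z=2 | obs) = 1/99 / 49/1584 = 16/49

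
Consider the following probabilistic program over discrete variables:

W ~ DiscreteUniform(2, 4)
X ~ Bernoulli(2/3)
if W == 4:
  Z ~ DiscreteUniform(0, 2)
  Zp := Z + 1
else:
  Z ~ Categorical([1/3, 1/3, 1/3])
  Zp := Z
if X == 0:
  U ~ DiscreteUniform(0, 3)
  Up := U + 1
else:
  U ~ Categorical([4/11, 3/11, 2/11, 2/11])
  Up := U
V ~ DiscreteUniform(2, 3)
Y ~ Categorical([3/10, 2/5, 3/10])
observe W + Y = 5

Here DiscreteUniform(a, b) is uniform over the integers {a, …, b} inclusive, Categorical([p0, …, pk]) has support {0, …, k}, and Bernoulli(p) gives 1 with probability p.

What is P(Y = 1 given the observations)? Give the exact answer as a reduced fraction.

Enumerate traces; 96 have nonzero weight after conditioning:
  (W=3, X=0, Z=0, U=0, V=2, Y=2) weight 1/720
  (W=3, X=0, Z=0, U=0, V=3, Y=2) weight 1/720
  (W=3, X=0, Z=0, U=1, V=2, Y=2) weight 1/720
  (W=3, X=0, Z=0, U=1, V=3, Y=2) weight 1/720
  (W=3, X=0, Z=0, U=2, V=2, Y=2) weight 1/720
  (W=3, X=0, Z=0, U=2, V=3, Y=2) weight 1/720
  (W=3, X=0, Z=0, U=3, V=2, Y=2) weight 1/720
  (W=3, X=0, Z=0, U=3, V=3, Y=2) weight 1/720
  (W=4, X=0, Z=0, U=0, V=2, Y=1) weight 1/540
  … 87 more
Group by Y:
  weight(Y=1) = 2/15
  weight(Y=2) = 1/10
Total weight = 2/15 + 1/10 = 7/30
P(Y=1 | obs) = 2/15 / 7/30 = 4/7
P(Y=2 | obs) = 1/10 / 7/30 = 3/7

P(Y = 1 | obs) = 4/7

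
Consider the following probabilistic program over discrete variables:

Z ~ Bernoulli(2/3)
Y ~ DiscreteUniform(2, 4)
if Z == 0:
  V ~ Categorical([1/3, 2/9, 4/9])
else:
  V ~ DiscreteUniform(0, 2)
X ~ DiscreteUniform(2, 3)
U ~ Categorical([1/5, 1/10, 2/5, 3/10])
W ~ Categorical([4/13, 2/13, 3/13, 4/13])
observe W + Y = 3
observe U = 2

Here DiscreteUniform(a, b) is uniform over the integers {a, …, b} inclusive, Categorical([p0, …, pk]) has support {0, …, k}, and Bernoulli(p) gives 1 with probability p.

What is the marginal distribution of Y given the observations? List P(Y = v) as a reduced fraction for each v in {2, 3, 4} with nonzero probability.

P(Y=2) = 1/3, P(Y=3) = 2/3

Enumerate traces; 24 have nonzero weight after conditioning:
  (Z=0, Y=2, V=0, X=2, U=2, W=1) weight 2/1755
  (Z=0, Y=2, V=0, X=3, U=2, W=1) weight 2/1755
  (Z=0, Y=2, V=1, X=2, U=2, W=1) weight 4/5265
  (Z=0, Y=2, V=1, X=3, U=2, W=1) weight 4/5265
  (Z=0, Y=2, V=2, X=2, U=2, W=1) weight 8/5265
  (Z=0, Y=2, V=2, X=3, U=2, W=1) weight 8/5265
  (Z=0, Y=3, V=0, X=2, U=2, W=0) weight 4/1755
  (Z=0, Y=3, V=0, X=3, U=2, W=0) weight 4/1755
  … 16 more
Group by Y:
  weight(Y=2) = 4/195
  weight(Y=3) = 8/195
Total weight = 4/195 + 8/195 = 4/65
P(Y=2 | obs) = 4/195 / 4/65 = 1/3
P(Y=3 | obs) = 8/195 / 4/65 = 2/3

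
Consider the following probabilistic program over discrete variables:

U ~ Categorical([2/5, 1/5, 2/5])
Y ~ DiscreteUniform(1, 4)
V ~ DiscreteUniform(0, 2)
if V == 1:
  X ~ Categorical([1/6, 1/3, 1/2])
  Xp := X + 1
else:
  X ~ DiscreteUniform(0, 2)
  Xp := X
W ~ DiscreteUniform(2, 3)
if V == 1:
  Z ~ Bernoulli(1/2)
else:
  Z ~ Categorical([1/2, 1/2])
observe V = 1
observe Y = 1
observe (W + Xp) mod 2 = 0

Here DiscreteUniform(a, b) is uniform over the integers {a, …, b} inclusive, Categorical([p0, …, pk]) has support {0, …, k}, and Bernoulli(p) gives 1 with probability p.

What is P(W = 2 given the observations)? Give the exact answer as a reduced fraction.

P(W = 2 | obs) = 1/3

Enumerate traces; 18 have nonzero weight after conditioning:
  (U=0, Y=1, V=1, X=0, W=3, Z=0) weight 1/720
  (U=0, Y=1, V=1, X=0, W=3, Z=1) weight 1/720
  (U=0, Y=1, V=1, X=1, W=2, Z=0) weight 1/360
  (U=0, Y=1, V=1, X=1, W=2, Z=1) weight 1/360
  (U=0, Y=1, V=1, X=2, W=3, Z=0) weight 1/240
  (U=0, Y=1, V=1, X=2, W=3, Z=1) weight 1/240
  (U=1, Y=1, V=1, X=0, W=3, Z=0) weight 1/1440
  (U=1, Y=1, V=1, X=0, W=3, Z=1) weight 1/1440
  … 10 more
Group by W:
  weight(W=2) = 1/72
  weight(W=3) = 1/36
Total weight = 1/72 + 1/36 = 1/24
P(W=2 | obs) = 1/72 / 1/24 = 1/3
P(W=3 | obs) = 1/36 / 1/24 = 2/3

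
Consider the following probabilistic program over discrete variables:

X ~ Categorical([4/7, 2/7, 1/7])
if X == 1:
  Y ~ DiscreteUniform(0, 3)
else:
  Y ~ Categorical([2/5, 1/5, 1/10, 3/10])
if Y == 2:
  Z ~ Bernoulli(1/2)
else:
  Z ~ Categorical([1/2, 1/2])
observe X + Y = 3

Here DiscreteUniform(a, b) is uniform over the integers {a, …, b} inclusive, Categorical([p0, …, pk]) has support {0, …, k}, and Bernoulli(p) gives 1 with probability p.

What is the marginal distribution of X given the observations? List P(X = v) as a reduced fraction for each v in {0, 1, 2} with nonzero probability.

Enumerate traces; 6 have nonzero weight after conditioning:
  (X=0, Y=3, Z=0) weight 3/35
  (X=0, Y=3, Z=1) weight 3/35
  (X=1, Y=2, Z=0) weight 1/28
  (X=1, Y=2, Z=1) weight 1/28
  (X=2, Y=1, Z=0) weight 1/70
  (X=2, Y=1, Z=1) weight 1/70
Group by X:
  weight(X=0) = 6/35
  weight(X=1) = 1/14
  weight(X=2) = 1/35
Total weight = 6/35 + 1/14 + 1/35 = 19/70
P(X=0 | obs) = 6/35 / 19/70 = 12/19
P(X=1 | obs) = 1/14 / 19/70 = 5/19
P(X=2 | obs) = 1/35 / 19/70 = 2/19

P(X=0) = 12/19, P(X=1) = 5/19, P(X=2) = 2/19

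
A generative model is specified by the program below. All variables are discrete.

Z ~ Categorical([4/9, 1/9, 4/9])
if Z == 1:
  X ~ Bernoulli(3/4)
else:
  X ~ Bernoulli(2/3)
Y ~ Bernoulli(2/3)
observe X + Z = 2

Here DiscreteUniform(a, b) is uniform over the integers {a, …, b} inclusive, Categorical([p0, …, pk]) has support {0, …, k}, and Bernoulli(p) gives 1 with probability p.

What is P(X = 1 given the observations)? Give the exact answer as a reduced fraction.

P(X = 1 | obs) = 9/25

Enumerate traces; 4 have nonzero weight after conditioning:
  (Z=1, X=1, Y=0) weight 1/36
  (Z=1, X=1, Y=1) weight 1/18
  (Z=2, X=0, Y=0) weight 4/81
  (Z=2, X=0, Y=1) weight 8/81
Group by X:
  weight(X=0) = 4/27
  weight(X=1) = 1/12
Total weight = 4/27 + 1/12 = 25/108
P(X=0 | obs) = 4/27 / 25/108 = 16/25
P(X=1 | obs) = 1/12 / 25/108 = 9/25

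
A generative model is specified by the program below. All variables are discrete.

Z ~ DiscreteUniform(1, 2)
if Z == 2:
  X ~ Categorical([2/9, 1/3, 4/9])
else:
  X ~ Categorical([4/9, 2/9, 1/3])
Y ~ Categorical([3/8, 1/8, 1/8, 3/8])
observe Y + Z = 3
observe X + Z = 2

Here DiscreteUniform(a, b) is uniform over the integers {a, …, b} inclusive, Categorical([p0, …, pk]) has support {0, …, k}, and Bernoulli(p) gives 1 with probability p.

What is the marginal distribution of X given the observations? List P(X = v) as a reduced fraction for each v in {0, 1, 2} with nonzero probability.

P(X=0) = 1/2, P(X=1) = 1/2

Enumerate traces; 2 have nonzero weight after conditioning:
  (Z=1, X=1, Y=2) weight 1/72
  (Z=2, X=0, Y=1) weight 1/72
Group by X:
  weight(X=0) = 1/72
  weight(X=1) = 1/72
Total weight = 1/72 + 1/72 = 1/36
P(X=0 | obs) = 1/72 / 1/36 = 1/2
P(X=1 | obs) = 1/72 / 1/36 = 1/2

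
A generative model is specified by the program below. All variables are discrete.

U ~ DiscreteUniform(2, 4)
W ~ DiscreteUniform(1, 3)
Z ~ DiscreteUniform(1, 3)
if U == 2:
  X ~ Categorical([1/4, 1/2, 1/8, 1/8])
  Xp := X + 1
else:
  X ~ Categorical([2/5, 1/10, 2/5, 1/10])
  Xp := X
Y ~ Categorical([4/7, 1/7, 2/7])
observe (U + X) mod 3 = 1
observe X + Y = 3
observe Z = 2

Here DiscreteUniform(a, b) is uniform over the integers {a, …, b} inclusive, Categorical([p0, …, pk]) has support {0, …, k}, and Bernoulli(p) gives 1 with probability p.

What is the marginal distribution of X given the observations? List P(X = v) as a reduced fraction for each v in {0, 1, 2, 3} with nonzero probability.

Enumerate traces; 9 have nonzero weight after conditioning:
  (U=2, W=1, Z=2, X=2, Y=1) weight 1/1512
  (U=2, W=2, Z=2, X=2, Y=1) weight 1/1512
  (U=2, W=3, Z=2, X=2, Y=1) weight 1/1512
  (U=3, W=1, Z=2, X=1, Y=2) weight 1/945
  (U=3, W=2, Z=2, X=1, Y=2) weight 1/945
  (U=3, W=3, Z=2, X=1, Y=2) weight 1/945
  (U=4, W=1, Z=2, X=3, Y=0) weight 2/945
  (U=4, W=2, Z=2, X=3, Y=0) weight 2/945
  … 1 more
Group by X:
  weight(X=1) = 1/315
  weight(X=2) = 1/504
  weight(X=3) = 2/315
Total weight = 1/315 + 1/504 + 2/315 = 29/2520
P(X=1 | obs) = 1/315 / 29/2520 = 8/29
P(X=2 | obs) = 1/504 / 29/2520 = 5/29
P(X=3 | obs) = 2/315 / 29/2520 = 16/29

P(X=1) = 8/29, P(X=2) = 5/29, P(X=3) = 16/29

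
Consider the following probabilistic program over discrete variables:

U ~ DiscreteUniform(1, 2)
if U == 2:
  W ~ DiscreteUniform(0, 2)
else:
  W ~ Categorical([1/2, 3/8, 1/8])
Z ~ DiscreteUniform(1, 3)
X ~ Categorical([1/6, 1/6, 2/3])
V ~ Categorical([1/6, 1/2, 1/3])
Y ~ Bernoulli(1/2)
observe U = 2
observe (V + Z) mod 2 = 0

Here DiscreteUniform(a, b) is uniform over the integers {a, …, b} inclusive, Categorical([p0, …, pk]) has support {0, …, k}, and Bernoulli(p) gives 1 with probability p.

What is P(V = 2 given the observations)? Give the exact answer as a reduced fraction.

P(V = 2 | obs) = 2/9

Enumerate traces; 72 have nonzero weight after conditioning:
  (U=2, W=0, Z=1, X=0, V=1, Y=0) weight 1/432
  (U=2, W=0, Z=1, X=0, V=1, Y=1) weight 1/432
  (U=2, W=0, Z=1, X=1, V=1, Y=0) weight 1/432
  (U=2, W=0, Z=1, X=1, V=1, Y=1) weight 1/432
  (U=2, W=0, Z=1, X=2, V=1, Y=0) weight 1/108
  (U=2, W=0, Z=1, X=2, V=1, Y=1) weight 1/108
  (U=2, W=0, Z=2, X=0, V=0, Y=0) weight 1/1296
  (U=2, W=0, Z=2, X=0, V=0, Y=1) weight 1/1296
  (U=2, W=0, Z=2, X=0, V=2, Y=0) weight 1/648
  … 63 more
Group by V:
  weight(V=0) = 1/36
  weight(V=1) = 1/6
  weight(V=2) = 1/18
Total weight = 1/36 + 1/6 + 1/18 = 1/4
P(V=0 | obs) = 1/36 / 1/4 = 1/9
P(V=1 | obs) = 1/6 / 1/4 = 2/3
P(V=2 | obs) = 1/18 / 1/4 = 2/9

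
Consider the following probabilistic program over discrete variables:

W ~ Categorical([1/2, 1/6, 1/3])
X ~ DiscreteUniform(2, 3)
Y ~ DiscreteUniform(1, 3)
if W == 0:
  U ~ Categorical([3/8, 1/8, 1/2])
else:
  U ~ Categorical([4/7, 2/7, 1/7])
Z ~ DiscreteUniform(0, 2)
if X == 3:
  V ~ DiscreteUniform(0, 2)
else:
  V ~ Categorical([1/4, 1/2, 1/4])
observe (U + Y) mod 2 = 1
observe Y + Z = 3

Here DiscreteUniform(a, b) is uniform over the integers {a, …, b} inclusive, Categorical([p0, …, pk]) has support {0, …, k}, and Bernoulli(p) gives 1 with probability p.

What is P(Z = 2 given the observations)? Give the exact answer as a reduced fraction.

Enumerate traces; 90 have nonzero weight after conditioning:
  (W=0, X=2, Y=1, U=0, Z=2, V=0) weight 1/384
  (W=0, X=2, Y=1, U=0, Z=2, V=1) weight 1/192
  (W=0, X=2, Y=1, U=0, Z=2, V=2) weight 1/384
  (W=0, X=2, Y=1, U=2, Z=2, V=0) weight 1/288
  (W=0, X=2, Y=1, U=2, Z=2, V=1) weight 1/144
  (W=0, X=2, Y=1, U=2, Z=2, V=2) weight 1/288
  (W=0, X=2, Y=2, U=1, Z=1, V=0) weight 1/1152
  (W=0, X=2, Y=2, U=1, Z=1, V=1) weight 1/576
  (W=0, X=2, Y=3, U=0, Z=0, V=0) weight 1/384
  … 81 more
Group by Z:
  weight(Z=0) = 89/1008
  weight(Z=1) = 23/1008
  weight(Z=2) = 89/1008
Total weight = 89/1008 + 23/1008 + 89/1008 = 67/336
P(Z=0 | obs) = 89/1008 / 67/336 = 89/201
P(Z=1 | obs) = 23/1008 / 67/336 = 23/201
P(Z=2 | obs) = 89/1008 / 67/336 = 89/201

P(Z = 2 | obs) = 89/201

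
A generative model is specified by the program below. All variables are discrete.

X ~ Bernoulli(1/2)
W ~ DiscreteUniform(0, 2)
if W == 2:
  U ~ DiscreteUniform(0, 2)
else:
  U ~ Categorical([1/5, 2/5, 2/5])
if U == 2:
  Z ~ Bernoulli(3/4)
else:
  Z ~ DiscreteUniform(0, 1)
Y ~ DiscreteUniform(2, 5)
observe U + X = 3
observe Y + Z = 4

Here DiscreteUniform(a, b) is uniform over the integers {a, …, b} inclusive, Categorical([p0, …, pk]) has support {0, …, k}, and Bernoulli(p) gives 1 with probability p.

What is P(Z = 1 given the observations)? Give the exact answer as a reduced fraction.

Enumerate traces; 6 have nonzero weight after conditioning:
  (X=1, W=0, U=2, Z=0, Y=4) weight 1/240
  (X=1, W=0, U=2, Z=1, Y=3) weight 1/80
  (X=1, W=1, U=2, Z=0, Y=4) weight 1/240
  (X=1, W=1, U=2, Z=1, Y=3) weight 1/80
  (X=1, W=2, U=2, Z=0, Y=4) weight 1/288
  (X=1, W=2, U=2, Z=1, Y=3) weight 1/96
Group by Z:
  weight(Z=0) = 17/1440
  weight(Z=1) = 17/480
Total weight = 17/1440 + 17/480 = 17/360
P(Z=0 | obs) = 17/1440 / 17/360 = 1/4
P(Z=1 | obs) = 17/480 / 17/360 = 3/4

P(Z = 1 | obs) = 3/4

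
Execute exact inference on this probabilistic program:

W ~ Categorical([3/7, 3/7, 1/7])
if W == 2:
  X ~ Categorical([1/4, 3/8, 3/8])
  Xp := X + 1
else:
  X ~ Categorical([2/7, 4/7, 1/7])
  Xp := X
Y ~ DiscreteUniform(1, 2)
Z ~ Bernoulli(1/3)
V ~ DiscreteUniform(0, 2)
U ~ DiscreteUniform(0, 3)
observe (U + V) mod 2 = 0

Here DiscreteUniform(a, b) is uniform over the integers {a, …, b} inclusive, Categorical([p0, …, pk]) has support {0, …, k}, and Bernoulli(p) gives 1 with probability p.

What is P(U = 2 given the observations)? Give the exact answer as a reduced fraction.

P(U = 2 | obs) = 1/3

Enumerate traces; 216 have nonzero weight after conditioning:
  (W=0, X=0, Y=1, Z=0, V=0, U=0) weight 1/294
  (W=0, X=0, Y=1, Z=0, V=0, U=2) weight 1/294
  (W=0, X=0, Y=1, Z=0, V=1, U=1) weight 1/294
  (W=0, X=0, Y=1, Z=0, V=1, U=3) weight 1/294
  (W=0, X=0, Y=1, Z=0, V=2, U=0) weight 1/294
  (W=0, X=0, Y=1, Z=0, V=2, U=2) weight 1/294
  (W=0, X=0, Y=1, Z=1, V=0, U=0) weight 1/588
  (W=0, X=0, Y=1, Z=1, V=0, U=2) weight 1/588
  … 208 more
Group by U:
  weight(U=0) = 1/6
  weight(U=1) = 1/12
  weight(U=2) = 1/6
  weight(U=3) = 1/12
Total weight = 1/6 + 1/12 + 1/6 + 1/12 = 1/2
P(U=0 | obs) = 1/6 / 1/2 = 1/3
P(U=1 | obs) = 1/12 / 1/2 = 1/6
P(U=2 | obs) = 1/6 / 1/2 = 1/3
P(U=3 | obs) = 1/12 / 1/2 = 1/6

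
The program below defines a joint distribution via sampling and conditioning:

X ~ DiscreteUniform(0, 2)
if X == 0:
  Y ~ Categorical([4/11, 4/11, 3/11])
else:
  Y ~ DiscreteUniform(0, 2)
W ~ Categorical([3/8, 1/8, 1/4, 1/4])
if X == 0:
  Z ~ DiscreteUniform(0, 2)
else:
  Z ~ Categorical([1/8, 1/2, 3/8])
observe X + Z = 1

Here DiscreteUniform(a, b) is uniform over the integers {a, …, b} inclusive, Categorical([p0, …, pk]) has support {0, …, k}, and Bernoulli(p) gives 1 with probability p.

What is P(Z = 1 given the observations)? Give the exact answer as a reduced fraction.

Enumerate traces; 24 have nonzero weight after conditioning:
  (X=0, Y=0, W=0, Z=1) weight 1/66
  (X=0, Y=0, W=1, Z=1) weight 1/198
  (X=0, Y=0, W=2, Z=1) weight 1/99
  (X=0, Y=0, W=3, Z=1) weight 1/99
  (X=0, Y=1, W=0, Z=1) weight 1/66
  (X=0, Y=1, W=1, Z=1) weight 1/198
  (X=0, Y=1, W=2, Z=1) weight 1/99
  (X=0, Y=1, W=3, Z=1) weight 1/99
  (X=1, Y=0, W=0, Z=0) weight 1/192
  … 15 more
Group by Z:
  weight(Z=0) = 1/24
  weight(Z=1) = 1/9
Total weight = 1/24 + 1/9 = 11/72
P(Z=0 | obs) = 1/24 / 11/72 = 3/11
P(Z=1 | obs) = 1/9 / 11/72 = 8/11

P(Z = 1 | obs) = 8/11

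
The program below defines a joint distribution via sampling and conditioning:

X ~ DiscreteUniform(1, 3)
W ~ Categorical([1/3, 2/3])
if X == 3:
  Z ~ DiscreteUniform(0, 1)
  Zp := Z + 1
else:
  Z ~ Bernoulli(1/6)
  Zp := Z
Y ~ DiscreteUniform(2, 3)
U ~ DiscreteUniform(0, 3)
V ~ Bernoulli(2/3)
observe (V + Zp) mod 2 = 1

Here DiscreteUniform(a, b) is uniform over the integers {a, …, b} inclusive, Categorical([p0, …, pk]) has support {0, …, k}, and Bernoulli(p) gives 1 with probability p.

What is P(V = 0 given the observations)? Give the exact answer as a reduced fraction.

Enumerate traces; 96 have nonzero weight after conditioning:
  (X=1, W=0, Z=0, Y=2, U=0, V=1) weight 5/648
  (X=1, W=0, Z=0, Y=2, U=1, V=1) weight 5/648
  (X=1, W=0, Z=0, Y=2, U=2, V=1) weight 5/648
  (X=1, W=0, Z=0, Y=2, U=3, V=1) weight 5/648
  (X=1, W=0, Z=0, Y=3, U=0, V=1) weight 5/648
  (X=1, W=0, Z=0, Y=3, U=1, V=1) weight 5/648
  (X=1, W=0, Z=0, Y=3, U=2, V=1) weight 5/648
  (X=1, W=0, Z=0, Y=3, U=3, V=1) weight 5/648
  (X=1, W=0, Z=1, Y=2, U=0, V=0) weight 1/1296
  … 87 more
Group by V:
  weight(V=0) = 5/54
  weight(V=1) = 13/27
Total weight = 5/54 + 13/27 = 31/54
P(V=0 | obs) = 5/54 / 31/54 = 5/31
P(V=1 | obs) = 13/27 / 31/54 = 26/31

P(V = 0 | obs) = 5/31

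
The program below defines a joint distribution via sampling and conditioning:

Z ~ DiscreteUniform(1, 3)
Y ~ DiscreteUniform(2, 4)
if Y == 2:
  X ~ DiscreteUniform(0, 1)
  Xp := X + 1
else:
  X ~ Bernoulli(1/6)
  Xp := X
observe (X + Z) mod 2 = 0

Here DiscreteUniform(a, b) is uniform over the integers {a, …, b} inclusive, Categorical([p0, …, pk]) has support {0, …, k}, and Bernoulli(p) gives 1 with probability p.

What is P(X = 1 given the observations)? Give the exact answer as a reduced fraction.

Enumerate traces; 9 have nonzero weight after conditioning:
  (Z=1, Y=2, X=1) weight 1/18
  (Z=1, Y=3, X=1) weight 1/54
  (Z=1, Y=4, X=1) weight 1/54
  (Z=2, Y=2, X=0) weight 1/18
  (Z=2, Y=3, X=0) weight 5/54
  (Z=2, Y=4, X=0) weight 5/54
  (Z=3, Y=2, X=1) weight 1/18
  (Z=3, Y=3, X=1) weight 1/54
  … 1 more
Group by X:
  weight(X=0) = 13/54
  weight(X=1) = 5/27
Total weight = 13/54 + 5/27 = 23/54
P(X=0 | obs) = 13/54 / 23/54 = 13/23
P(X=1 | obs) = 5/27 / 23/54 = 10/23

P(X = 1 | obs) = 10/23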